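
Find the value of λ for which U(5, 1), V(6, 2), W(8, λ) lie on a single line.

Collinearity: (W − U) must be parallel to (V − U) = (1, 1).
Cross-multiplying the components: (λ − 1)·(1) = (3)·(1).
Solving gives λ = 4.

4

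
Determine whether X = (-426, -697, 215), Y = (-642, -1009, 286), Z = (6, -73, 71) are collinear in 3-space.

No

XY = (-216, -312, 71), XZ = (432, 624, -144).
Comparing components 2 and 3: (-312)(-144) − (71)(624) = 624 ≠ 0, so XY and XZ are not parallel and the points are not collinear.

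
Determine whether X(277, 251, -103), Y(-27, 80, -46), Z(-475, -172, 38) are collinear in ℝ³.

Yes

XY = (-304, -171, 57), XZ = (-752, -423, 141).
Each component of XZ is 47/19 times the corresponding component of XY, so XZ = 47/19·XY and the points are collinear.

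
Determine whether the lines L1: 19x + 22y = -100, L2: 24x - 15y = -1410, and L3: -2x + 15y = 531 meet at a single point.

No

Lines aᵢx + bᵢy = cᵢ with pairwise distinct directions are concurrent exactly when det[aᵢ bᵢ cᵢ] = 0.
Here the determinant is -813.
Nonzero, so no common point exists.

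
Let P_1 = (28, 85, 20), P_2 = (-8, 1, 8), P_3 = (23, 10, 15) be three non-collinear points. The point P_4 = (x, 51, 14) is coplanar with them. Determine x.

8

Coplanarity requires P_1P_2 · (P_1P_3 × P_1P_4) = 0.
P_1P_2 = (-36, -84, -12), P_1P_3 = (-5, -75, -5); the triple product is linear in x with coefficient -480 and constant term 3840.
Setting it to zero: x = 8.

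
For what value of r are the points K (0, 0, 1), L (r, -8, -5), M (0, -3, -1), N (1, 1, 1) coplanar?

1

Coplanarity ⇔ det[KL; KM; KN] = 0.
Expanding, this is linear in r: (2)r + (-2) = 0.
So r = 1.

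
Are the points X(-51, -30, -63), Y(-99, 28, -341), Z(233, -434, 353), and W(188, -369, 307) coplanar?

Yes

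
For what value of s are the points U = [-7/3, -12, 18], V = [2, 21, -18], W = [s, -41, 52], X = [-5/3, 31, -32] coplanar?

The points are coplanar iff UV · (UW × UX) = 0.
Expanding, this is linear in s: (102)s + (238) = 0.
So s = -7/3.

-7/3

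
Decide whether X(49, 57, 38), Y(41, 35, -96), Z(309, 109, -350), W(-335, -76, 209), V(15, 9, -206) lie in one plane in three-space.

Yes

The plane through X, Y, Z has normal n = XY × XZ = (15504, -37944, 5304) and equation n·P = -1201560.
Checking the remaining points: n·W = -1201560, n·V = -1201560.
All equal -1201560, so all 5 points lie in one plane.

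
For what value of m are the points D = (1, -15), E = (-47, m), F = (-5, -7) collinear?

49

Collinearity: (E − D) must be parallel to (F − D) = (-6, 8).
Cross-multiplying the components: (m − (-15))·(-6) = (-48)·(8).
Solving gives m = 49.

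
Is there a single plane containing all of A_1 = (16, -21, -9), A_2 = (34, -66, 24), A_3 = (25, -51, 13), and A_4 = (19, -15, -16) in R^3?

No

With A_1 as base: A_1A_2 = (18, -45, 33), A_1A_3 = (9, -30, 22), A_1A_4 = (3, 6, -7).
A_1A_3 × A_1A_4 = (78, 129, 144).
A_1A_2 · (A_1A_3 × A_1A_4) = 351.
Since 351 ≠ 0, the four points are not coplanar.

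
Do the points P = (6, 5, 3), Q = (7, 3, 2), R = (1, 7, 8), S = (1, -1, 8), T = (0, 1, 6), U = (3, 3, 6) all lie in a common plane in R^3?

No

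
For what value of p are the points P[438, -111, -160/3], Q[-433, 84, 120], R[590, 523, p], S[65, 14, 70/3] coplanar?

-133/3

Normal to plane PQS: n = (-20150/3, 6370/3, -36140); plane equation n·X = -3750370/3.
Requiring n·R = -3750370/3: (-36140)p + (-2852330) = -3750370/3.
So p = -133/3.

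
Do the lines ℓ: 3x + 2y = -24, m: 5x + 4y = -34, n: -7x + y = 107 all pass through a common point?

Yes

The three lines meet at one point iff the augmented coefficient matrix [aᵢ bᵢ cᵢ] has rank < 3, i.e. its determinant vanishes.
Here the determinant is 0.
It vanishes, so the lines are concurrent at (-14, 9).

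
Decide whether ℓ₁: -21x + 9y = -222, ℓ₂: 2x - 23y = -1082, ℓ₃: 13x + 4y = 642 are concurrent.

No

Intersecting ℓ₁ and ℓ₂: solving the 2×2 system gives (x, y) = (4948/155, 7722/155).
Substitute into ℓ₃: (13)(4948/155) + (4)(7722/155) = 95212/155.
But ℓ₃ requires 642 ≠ 95212/155, so the three lines have no common point.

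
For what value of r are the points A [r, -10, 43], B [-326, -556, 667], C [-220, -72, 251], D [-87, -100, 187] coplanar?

The points are coplanar iff AB · (AC × AD) = 0.
Expanding, this is linear in r: (42624)r + (-1619712) = 0.
So r = 38.

38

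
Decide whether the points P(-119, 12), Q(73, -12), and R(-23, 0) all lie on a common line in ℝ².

Yes

PQ = (192, -24), PR = (96, -12).
Twice the signed area of △PQR is (192)(-12) − (-24)(96) = 0.
The triangle is degenerate (zero area), so the points are collinear.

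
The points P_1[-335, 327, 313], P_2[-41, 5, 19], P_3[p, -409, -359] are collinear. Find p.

337

Direction P_1P_2 = (294, -322, -294). From the y-coordinate of P_3, the parameter along the line is τ = (-409 − 327)/(-322) = 16/7.
Then p = (-335) + 16/7·(294) = 337.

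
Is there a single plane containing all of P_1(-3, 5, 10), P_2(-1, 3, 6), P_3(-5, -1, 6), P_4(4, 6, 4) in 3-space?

The four points are coplanar iff the 3×3 determinant with rows P_1P_2, P_1P_3, P_1P_4 is zero.
Rows: (2, -2, -4), (-2, -6, -4), (7, 1, -6).
Expanding along the first row: (2)(40) − (-2)(40) + (-4)(40) = 0.
Zero determinant ⇒ coplanar.

Yes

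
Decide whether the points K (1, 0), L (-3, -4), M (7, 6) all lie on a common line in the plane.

KL = (-4, -4), KM = (6, 6).
det[KL; KM] = (-4)(6) − (-4)(6) = 0.
The determinant is zero, so the points are collinear.

Yes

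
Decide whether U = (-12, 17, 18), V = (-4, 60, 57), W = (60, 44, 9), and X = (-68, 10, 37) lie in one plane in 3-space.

No

A normal to the plane through U, V, W is n = UV × UW = (-1440, 2880, -2880).
The plane has equation n·P = 14400. For X: n·X = 20160.
20160 ≠ 14400, so X is off the plane.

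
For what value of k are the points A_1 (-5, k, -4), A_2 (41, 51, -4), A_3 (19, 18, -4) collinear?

-18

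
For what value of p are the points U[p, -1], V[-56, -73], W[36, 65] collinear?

-8

Collinearity: (U − V) must be parallel to (W − V) = (92, 138).
Cross-multiplying the components: (p − (-56))·(138) = (72)·(92).
Solving gives p = -8.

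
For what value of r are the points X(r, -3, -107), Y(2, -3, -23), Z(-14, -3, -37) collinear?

-94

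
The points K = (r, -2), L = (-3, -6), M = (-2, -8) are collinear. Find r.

Collinearity: (K − L) must be parallel to (M − L) = (1, -2).
Cross-multiplying the components: (r − (-3))·(-2) = (4)·(1).
Solving gives r = -5.

-5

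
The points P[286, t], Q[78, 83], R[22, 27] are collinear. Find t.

291

The three points are collinear iff det[PQ; PR] = 0.
This determinant is linear in t: (-56)t + (16296) = 0, so t = 291.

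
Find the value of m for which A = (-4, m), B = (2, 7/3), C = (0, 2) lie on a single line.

4/3

The three points are collinear iff det[AB; AC] = 0.
This determinant is linear in m: (-2)m + (8/3) = 0, so m = 4/3.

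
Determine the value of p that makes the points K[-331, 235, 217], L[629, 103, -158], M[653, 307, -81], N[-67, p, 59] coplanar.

Normal to plane KLM: n = (66336, -82920, 199008); plane equation n·P = 1741320.
Requiring n·N = 1741320: (-82920)p + (7296960) = 1741320.
So p = 67.

67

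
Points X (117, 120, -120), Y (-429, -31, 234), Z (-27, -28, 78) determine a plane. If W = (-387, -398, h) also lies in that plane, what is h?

573

Coplanarity requires XY · (XZ × XW) = 0.
XY = (-546, -151, 354), XZ = (-144, -148, 198); the triple product is linear in h with coefficient 59064 and constant term -33843672.
Setting it to zero: h = 573.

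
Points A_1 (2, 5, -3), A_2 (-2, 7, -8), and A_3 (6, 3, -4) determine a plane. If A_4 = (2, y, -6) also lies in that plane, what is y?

5

A normal to the plane is n = A_1A_2 × A_1A_3 = (-12, -24, 0).
A_4 lies in the plane iff n · A_1A_4 = 0.
This gives (-24)y + (120) = 0, so y = 5.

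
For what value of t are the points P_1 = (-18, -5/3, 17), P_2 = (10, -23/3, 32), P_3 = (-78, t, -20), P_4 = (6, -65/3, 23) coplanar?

2/3

The points are coplanar iff P_1P_2 · (P_1P_3 × P_1P_4) = 0.
Expanding, this is linear in t: (-192)t + (128) = 0.
So t = 2/3.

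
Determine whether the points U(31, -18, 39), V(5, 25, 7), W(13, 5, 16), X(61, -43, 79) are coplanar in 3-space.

Yes

The four points are coplanar iff the 3×3 determinant with rows UV, UW, UX is zero.
Rows: (-26, 43, -32), (-18, 23, -23), (30, -25, 40).
Expanding along the first row: (-26)(345) − (43)(-30) + (-32)(-240) = 0.
Zero determinant ⇒ coplanar.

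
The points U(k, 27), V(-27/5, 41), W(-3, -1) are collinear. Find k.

Collinearity: (U − V) must be parallel to (W − V) = (12/5, -42).
Cross-multiplying the components: (k − (-27/5))·(-42) = (-14)·(12/5).
Solving gives k = -23/5.

-23/5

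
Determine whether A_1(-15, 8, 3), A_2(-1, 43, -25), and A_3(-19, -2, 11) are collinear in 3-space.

A_1A_2 = (14, 35, -28), A_1A_3 = (-4, -10, 8).
Each component of A_1A_3 is -2/7 times the corresponding component of A_1A_2, so A_1A_3 = -2/7·A_1A_2 and the points are collinear.

Yes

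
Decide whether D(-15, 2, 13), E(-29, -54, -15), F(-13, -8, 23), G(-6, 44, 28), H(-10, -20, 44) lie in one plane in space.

No

The plane through D, E, F has normal n = DE × DF = (-840, 84, 252) and equation n·P = 16044.
Checking the remaining points: n·G = 15792, n·H = 17808.
Since n·G = 15792 ≠ 16044, G is off the plane and the points are not all coplanar.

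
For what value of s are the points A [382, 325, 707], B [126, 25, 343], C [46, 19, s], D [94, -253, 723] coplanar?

Normal to plane ABD: n = (-215192, 108928, 61568); plane equation n·P = -3273168.
Requiring n·C = -3273168: (61568)s + (-7829200) = -3273168.
So s = 74.

74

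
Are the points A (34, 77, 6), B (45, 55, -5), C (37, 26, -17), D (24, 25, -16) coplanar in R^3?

Yes

With A as base: AB = (11, -22, -11), AC = (3, -51, -23), AD = (-10, -52, -22).
AC × AD = (-74, 296, -666).
AB · (AC × AD) = 0.
The scalar triple product vanishes, so the four points are coplanar.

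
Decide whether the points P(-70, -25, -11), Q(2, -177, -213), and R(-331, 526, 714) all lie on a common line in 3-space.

No

PQ = (72, -152, -202), PR = (-261, 551, 725).
PQ × PR = (1102, 522, 0).
The cross product is nonzero, so the points do not lie on one line.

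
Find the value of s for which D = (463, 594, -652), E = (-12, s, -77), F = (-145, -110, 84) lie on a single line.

44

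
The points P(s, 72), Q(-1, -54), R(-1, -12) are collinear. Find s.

-1

The three points are collinear iff det[PQ; PR] = 0.
This determinant is linear in s: (-42)s + (-42) = 0, so s = -1.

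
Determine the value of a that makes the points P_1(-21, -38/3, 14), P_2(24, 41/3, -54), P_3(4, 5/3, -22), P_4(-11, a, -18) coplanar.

The points are coplanar iff P_1P_2 · (P_1P_3 × P_1P_4) = 0.
Expanding, this is linear in a: (-80)a + (-320) = 0.
So a = -4.

-4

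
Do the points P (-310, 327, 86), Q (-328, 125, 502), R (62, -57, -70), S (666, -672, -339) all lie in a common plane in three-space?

Yes

A normal to the plane through P, Q, R is n = PQ × PR = (191256, 151944, 82056).
The plane has equation n·X = -2546856. For S: n·S = -2546856.
Equal, so S lies in the plane and all four are coplanar.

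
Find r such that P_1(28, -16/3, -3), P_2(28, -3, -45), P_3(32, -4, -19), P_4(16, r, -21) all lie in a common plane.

Normal to plane P_1P_2P_3: n = (56/3, -168, -28/3); plane equation n·P = 4340/3.
Requiring n·P_4 = 4340/3: (-168)r + (1484/3) = 4340/3.
So r = -17/3.

-17/3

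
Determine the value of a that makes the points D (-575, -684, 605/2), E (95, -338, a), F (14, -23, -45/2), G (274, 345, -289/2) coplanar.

Normal to plane DFG: n = (38958, -12642, 44892); plane equation n·P = -173892.
Requiring n·E = -173892: (44892)a + (7974006) = -173892.
So a = -363/2.

-363/2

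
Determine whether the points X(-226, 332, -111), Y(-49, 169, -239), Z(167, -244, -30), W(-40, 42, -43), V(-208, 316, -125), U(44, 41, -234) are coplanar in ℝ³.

Yes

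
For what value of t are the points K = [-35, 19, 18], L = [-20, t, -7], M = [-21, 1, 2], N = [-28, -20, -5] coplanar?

The points are coplanar iff KL · (KM × KN) = 0.
Expanding, this is linear in t: (210)t + (3360) = 0.
So t = -16.

-16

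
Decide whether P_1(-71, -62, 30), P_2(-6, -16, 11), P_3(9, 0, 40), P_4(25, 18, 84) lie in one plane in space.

No

The four points are coplanar iff the 3×3 determinant with rows P_1P_2, P_1P_3, P_1P_4 is zero.
Rows: (65, 46, -19), (80, 62, 10), (96, 80, 54).
Expanding along the first row: (65)(2548) − (46)(3360) + (-19)(448) = 2548.
Nonzero ⇒ not coplanar.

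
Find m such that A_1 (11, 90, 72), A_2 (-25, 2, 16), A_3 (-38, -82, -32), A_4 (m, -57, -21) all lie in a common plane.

-47

Normal to plane A_1A_2A_3: n = (-480, -1000, 1880); plane equation n·P = 40080.
Requiring n·A_4 = 40080: (-480)m + (17520) = 40080.
So m = -47.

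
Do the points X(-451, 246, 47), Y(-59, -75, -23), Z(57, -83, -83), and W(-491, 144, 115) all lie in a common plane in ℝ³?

A normal to the plane through X, Y, Z is n = XY × XZ = (18700, 15400, 34100).
The plane has equation n·P = -3042600. For W: n·W = -3042600.
Equal, so W lies in the plane and all four are coplanar.

Yes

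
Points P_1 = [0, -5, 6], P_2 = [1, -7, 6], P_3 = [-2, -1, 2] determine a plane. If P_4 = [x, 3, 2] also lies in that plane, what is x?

-4

Coplanarity requires P_1P_2 · (P_1P_3 × P_1P_4) = 0.
P_1P_2 = (1, -2, 0), P_1P_3 = (-2, 4, -4); the triple product is linear in x with coefficient 8 and constant term 32.
Setting it to zero: x = -4.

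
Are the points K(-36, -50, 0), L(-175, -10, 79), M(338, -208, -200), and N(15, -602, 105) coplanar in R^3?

Yes

The four points are coplanar iff the 3×3 determinant with rows KL, KM, KN is zero.
Rows: (-139, 40, 79), (374, -158, -200), (51, -552, 105).
Expanding along the first row: (-139)(-126990) − (40)(49470) + (79)(-198390) = 0.
Zero determinant ⇒ coplanar.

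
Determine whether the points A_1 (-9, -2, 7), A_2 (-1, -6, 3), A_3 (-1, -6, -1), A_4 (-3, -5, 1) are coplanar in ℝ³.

Yes

With A_1 as base: A_1A_2 = (8, -4, -4), A_1A_3 = (8, -4, -8), A_1A_4 = (6, -3, -6).
A_1A_3 × A_1A_4 = (0, 0, 0).
A_1A_2 · (A_1A_3 × A_1A_4) = 0.
The scalar triple product vanishes, so the four points are coplanar.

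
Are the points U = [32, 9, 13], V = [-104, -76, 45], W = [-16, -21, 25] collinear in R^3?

UV = (-136, -85, 32), UW = (-48, -30, 12).
UV × UW = (-60, 96, 0).
The cross product is nonzero, so the points do not lie on one line.

No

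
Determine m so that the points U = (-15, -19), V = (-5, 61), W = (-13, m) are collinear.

The three points are collinear iff det[UV; UW] = 0.
This determinant is linear in m: (10)m + (30) = 0, so m = -3.

-3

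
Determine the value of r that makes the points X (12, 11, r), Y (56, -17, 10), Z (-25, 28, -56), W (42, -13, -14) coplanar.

-14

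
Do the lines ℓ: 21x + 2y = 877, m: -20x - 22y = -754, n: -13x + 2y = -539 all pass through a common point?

Lines aᵢx + bᵢy = cᵢ with pairwise distinct directions are concurrent exactly when det[aᵢ bᵢ cᵢ] = 0.
Here the determinant is -7172.
Nonzero, so no common point exists.

No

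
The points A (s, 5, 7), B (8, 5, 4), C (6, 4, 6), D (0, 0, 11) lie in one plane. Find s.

6

The points are coplanar iff AB · (AC × AD) = 0.
Expanding, this is linear in s: (-3)s + (18) = 0.
So s = 6.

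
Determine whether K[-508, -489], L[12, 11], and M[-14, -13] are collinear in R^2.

KL = (520, 500), KM = (494, 476).
det[KL; KM] = (520)(476) − (500)(494) = 520.
The determinant is nonzero, so they are not collinear.

No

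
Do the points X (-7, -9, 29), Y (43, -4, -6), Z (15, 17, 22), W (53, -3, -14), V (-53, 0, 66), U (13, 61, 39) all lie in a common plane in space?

The plane through X, Y, Z has normal n = XY × XZ = (875, -420, 1190) and equation n·P = 32165.
Checking the remaining points: n·W = 30975, n·V = 32165, n·U = 32165.
Since n·W = 30975 ≠ 32165, W is off the plane and the points are not all coplanar.

No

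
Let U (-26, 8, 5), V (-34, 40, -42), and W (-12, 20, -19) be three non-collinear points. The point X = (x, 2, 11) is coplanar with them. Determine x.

-17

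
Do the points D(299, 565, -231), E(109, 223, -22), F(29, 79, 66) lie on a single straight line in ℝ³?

Yes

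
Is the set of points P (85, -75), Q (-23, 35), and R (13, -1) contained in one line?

No

PQ = (-108, 110), PR = (-72, 74).
If collinear, PR would be a scalar multiple of PQ. But (-108)·(74) ≠ (110)·(-72) (difference -72), so they are not parallel; the points are not collinear.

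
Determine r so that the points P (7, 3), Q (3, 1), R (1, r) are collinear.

0

Collinearity: (R − P) must be parallel to (Q − P) = (-4, -2).
Cross-multiplying the components: (r − 3)·(-4) = (-6)·(-2).
Solving gives r = 0.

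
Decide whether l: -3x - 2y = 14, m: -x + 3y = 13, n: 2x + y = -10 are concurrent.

Intersecting l and m: solving the 2×2 system gives (x, y) = (-68/11, 25/11).
Substitute into n: (2)(-68/11) + (1)(25/11) = -111/11.
But n requires -10 ≠ -111/11, so the three lines have no common point.

No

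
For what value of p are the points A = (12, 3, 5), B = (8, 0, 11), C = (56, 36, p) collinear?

Direction AB = (-4, -3, 6). From the x-coordinate of C, the parameter along the line is τ = (56 − 12)/(-4) = -11.
Then p = 5 + (-11)·(6) = -61.

-61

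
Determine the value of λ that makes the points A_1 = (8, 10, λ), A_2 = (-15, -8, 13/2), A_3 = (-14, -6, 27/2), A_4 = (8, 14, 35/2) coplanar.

-15/2

Coplanarity ⇔ det[A_1A_2; A_1A_3; A_1A_4] = 0.
Expanding, this is linear in λ: (24)λ + (180) = 0.
So λ = -15/2.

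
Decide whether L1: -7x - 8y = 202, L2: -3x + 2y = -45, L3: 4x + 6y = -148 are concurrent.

The three lines meet at one point iff the augmented coefficient matrix [aᵢ bᵢ cᵢ] has rank < 3, i.e. its determinant vanishes.
Here the determinant is -78.
Nonzero, so no common point exists.

No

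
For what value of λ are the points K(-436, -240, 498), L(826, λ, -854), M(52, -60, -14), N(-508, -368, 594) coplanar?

Normal to plane KMN: n = (-48256, -9984, -49504); plane equation n·P = -1217216.
Requiring n·L = -1217216: (-9984)λ + (2416960) = -1217216.
So λ = 364.

364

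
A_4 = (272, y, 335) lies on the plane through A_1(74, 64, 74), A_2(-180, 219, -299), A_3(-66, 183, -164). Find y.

The plane through A_1, A_2, A_3 has equation 7497x − 8232y − 8526z = -602994.
Substituting A_4: (-8232)y + (-817026) = -602994, so y = -26.

-26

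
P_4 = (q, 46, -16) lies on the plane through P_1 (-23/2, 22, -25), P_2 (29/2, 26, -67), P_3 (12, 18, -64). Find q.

The plane through P_1, P_2, P_3 has equation −324x + 27y − 198z = 9270.
Substituting P_4: (-324)q + (4410) = 9270, so q = -15.

-15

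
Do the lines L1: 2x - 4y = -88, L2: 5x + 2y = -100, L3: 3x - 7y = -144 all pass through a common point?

The three lines meet at one point iff the augmented coefficient matrix [aᵢ bᵢ cᵢ] has rank < 3, i.e. its determinant vanishes.
Here the determinant is -48.
Nonzero, so no common point exists.

No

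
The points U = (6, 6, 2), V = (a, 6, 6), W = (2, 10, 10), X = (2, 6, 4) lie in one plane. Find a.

-2

The points are coplanar iff UV · (UW × UX) = 0.
Expanding, this is linear in a: (8)a + (16) = 0.
So a = -2.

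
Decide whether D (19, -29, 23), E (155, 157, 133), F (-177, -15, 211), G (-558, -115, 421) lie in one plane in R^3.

A normal to the plane through D, E, F is n = DE × DF = (33428, -47128, 38360).
The plane has equation n·P = 2884124. For G: n·G = 2916456.
2916456 ≠ 2884124, so G is off the plane.

No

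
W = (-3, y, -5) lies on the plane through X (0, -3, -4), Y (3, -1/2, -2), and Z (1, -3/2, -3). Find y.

A normal to the plane is n = XY × XZ = (-1/2, -1, 2).
W lies in the plane iff n · XW = 0.
This gives (-1)y + (-7/2) = 0, so y = -7/2.

-7/2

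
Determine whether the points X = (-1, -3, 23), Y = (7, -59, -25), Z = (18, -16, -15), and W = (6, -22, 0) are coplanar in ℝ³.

Yes

A normal to the plane through X, Y, Z is n = XY × XZ = (1504, -608, 960).
The plane has equation n·P = 22400. For W: n·W = 22400.
Equal, so W lies in the plane and all four are coplanar.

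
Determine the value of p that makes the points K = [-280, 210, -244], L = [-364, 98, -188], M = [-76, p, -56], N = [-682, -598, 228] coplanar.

The points are coplanar iff KL · (KM × KN) = 0.
Expanding, this is linear in p: (-17136)p + (856800) = 0.
So p = 50.

50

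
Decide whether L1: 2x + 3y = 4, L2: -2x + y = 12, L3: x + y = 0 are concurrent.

Yes

Intersecting L1 and L2: solving the 2×2 system gives (x, y) = (-4, 4).
Substitute into L3: (1)(-4) + (1)(4) = 0.
This equals 0, so (-4, 4) lies on all three lines and they are concurrent.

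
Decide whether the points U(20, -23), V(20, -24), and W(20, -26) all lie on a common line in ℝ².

Yes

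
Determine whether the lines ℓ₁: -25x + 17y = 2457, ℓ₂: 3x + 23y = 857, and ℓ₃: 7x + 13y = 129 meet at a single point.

Intersecting ℓ₁ and ℓ₂: solving the 2×2 system gives (x, y) = (-67, 46).
Substitute into ℓ₃: (7)(-67) + (13)(46) = 129.
This equals 129, so (-67, 46) lies on all three lines and they are concurrent.

Yes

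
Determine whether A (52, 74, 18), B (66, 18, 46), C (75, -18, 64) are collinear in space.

Yes

AB = (14, -56, 28), AC = (23, -92, 46).
Each component of AC is 23/14 times the corresponding component of AB, so AC = 23/14·AB and the points are collinear.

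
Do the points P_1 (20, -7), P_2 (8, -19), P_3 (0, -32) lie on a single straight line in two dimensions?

P_1P_2 = (-12, -12), P_1P_3 = (-20, -25).
Twice the signed area of △P_1P_2P_3 is (-12)(-25) − (-12)(-20) = 60.
The area is nonzero, so the three points are not collinear.

No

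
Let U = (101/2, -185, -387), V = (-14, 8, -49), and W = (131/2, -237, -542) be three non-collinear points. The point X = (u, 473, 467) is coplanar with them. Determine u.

-361/2

The plane through U, V, W has equation −12339x − (9855/2)y + 459z = 110835.
Substituting X: (-12339)u + (-4232709/2) = 110835, so u = -361/2.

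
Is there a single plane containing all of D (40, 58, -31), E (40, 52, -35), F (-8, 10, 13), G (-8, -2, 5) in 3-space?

Yes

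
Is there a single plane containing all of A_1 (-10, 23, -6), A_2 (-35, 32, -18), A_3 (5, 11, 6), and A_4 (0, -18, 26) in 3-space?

Yes

The four points are coplanar iff the 3×3 determinant with rows A_1A_2, A_1A_3, A_1A_4 is zero.
Rows: (-25, 9, -12), (15, -12, 12), (10, -41, 32).
Expanding along the first row: (-25)(108) − (9)(360) + (-12)(-495) = 0.
Zero determinant ⇒ coplanar.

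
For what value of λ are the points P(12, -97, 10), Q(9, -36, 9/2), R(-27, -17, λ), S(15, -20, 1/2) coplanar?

16

Coplanarity ⇔ det[PQ; PR; PS] = 0.
Expanding, this is linear in λ: (414)λ + (-6624) = 0.
So λ = 16.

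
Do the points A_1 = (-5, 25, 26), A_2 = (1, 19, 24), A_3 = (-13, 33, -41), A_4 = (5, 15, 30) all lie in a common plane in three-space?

A normal to the plane through A_1, A_2, A_3 is n = A_1A_2 × A_1A_3 = (418, 418, 0).
The plane has equation n·P = 8360. For A_4: n·A_4 = 8360.
Equal, so A_4 lies in the plane and all four are coplanar.

Yes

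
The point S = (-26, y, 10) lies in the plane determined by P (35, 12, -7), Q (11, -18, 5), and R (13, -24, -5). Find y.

-77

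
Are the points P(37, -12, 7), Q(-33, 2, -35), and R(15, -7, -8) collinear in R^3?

PQ = (-70, 14, -42), PR = (-22, 5, -15).
PQ × PR = (0, -126, -42).
The cross product is nonzero, so the points do not lie on one line.

No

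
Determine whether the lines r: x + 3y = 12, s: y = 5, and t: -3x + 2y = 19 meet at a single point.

The three lines meet at one point iff the augmented coefficient matrix [aᵢ bᵢ cᵢ] has rank < 3, i.e. its determinant vanishes.
Here the determinant is 0.
It vanishes, so the lines are concurrent at (-3, 5).

Yes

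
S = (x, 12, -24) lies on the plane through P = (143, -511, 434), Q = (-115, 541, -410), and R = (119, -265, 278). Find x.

-19

The plane through P, Q, R has equation 43512x − 19992y − 38220z = -149352.
Substituting S: (43512)x + (677376) = -149352, so x = -19.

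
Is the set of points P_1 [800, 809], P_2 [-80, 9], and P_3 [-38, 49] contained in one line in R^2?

No

P_1P_2 = (-880, -800), P_1P_3 = (-838, -760).
Twice the signed area of △P_1P_2P_3 is (-880)(-760) − (-800)(-838) = -1600.
The area is nonzero, so the three points are not collinear.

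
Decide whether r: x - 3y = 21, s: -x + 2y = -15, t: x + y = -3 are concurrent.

Lines aᵢx + bᵢy = cᵢ with pairwise distinct directions are concurrent exactly when det[aᵢ bᵢ cᵢ] = 0.
Here the determinant is 0.
It vanishes, so the lines are concurrent at (3, -6).

Yes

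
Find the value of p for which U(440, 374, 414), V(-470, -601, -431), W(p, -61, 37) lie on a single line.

Collinearity requires UV × UW = 0; each component is linear in p.
The y-component gives (-845)p + (28730) = 0, so p = 34.
The remaining components then also vanish.

34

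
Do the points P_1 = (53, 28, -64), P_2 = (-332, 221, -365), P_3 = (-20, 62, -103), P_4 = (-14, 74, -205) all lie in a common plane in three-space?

With P_1 as base: P_1P_2 = (-385, 193, -301), P_1P_3 = (-73, 34, -39), P_1P_4 = (-67, 46, -141).
P_1P_3 × P_1P_4 = (-3000, -7680, -1080).
P_1P_2 · (P_1P_3 × P_1P_4) = -2160.
Since -2160 ≠ 0, the four points are not coplanar.

No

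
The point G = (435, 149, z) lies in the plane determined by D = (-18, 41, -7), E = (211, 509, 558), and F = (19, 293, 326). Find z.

A normal to the plane is n = DE × DF = (13464, -55352, 40392).
G lies in the plane iff n · DG = 0.
This gives (40392)z + (403920) = 0, so z = -10.

-10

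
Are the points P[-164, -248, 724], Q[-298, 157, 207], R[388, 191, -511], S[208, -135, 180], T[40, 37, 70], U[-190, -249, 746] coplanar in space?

The plane through P, Q, R has normal n = PQ × PR = (-273212, -450874, -282386) and equation n·X = -47823944.
Checking the remaining points: n·S = -46789586, n·T = -47377838, n·U = -46482050.
Since n·S = -46789586 ≠ -47823944, S is off the plane and the points are not all coplanar.

No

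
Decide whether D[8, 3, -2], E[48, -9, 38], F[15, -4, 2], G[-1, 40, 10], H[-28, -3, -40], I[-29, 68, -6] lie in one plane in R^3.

No

The plane through D, E, F has normal n = DE × DF = (232, 120, -196) and equation n·P = 2608.
Checking the remaining points: n·G = 2608, n·H = 984, n·I = 2608.
Since n·H = 984 ≠ 2608, H is off the plane and the points are not all coplanar.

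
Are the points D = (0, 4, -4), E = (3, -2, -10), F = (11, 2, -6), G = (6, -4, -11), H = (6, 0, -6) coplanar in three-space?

The plane through D, E, F has normal n = DE × DF = (0, -60, 60) and equation n·P = -480.
Checking the remaining points: n·G = -420, n·H = -360.
Since n·G = -420 ≠ -480, G is off the plane and the points are not all coplanar.

No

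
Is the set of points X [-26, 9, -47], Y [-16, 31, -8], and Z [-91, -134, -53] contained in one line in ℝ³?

No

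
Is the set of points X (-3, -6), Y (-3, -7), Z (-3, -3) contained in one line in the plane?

XY = (0, -1), XZ = (0, 3).
det[XY; XZ] = (0)(3) − (-1)(0) = 0.
The determinant is zero, so the points are collinear.

Yes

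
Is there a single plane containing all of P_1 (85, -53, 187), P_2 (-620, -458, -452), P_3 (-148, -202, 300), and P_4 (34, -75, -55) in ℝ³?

No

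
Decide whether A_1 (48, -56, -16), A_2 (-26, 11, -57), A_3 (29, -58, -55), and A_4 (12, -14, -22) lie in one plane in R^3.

The four points are coplanar iff the 3×3 determinant with rows A_1A_2, A_1A_3, A_1A_4 is zero.
Rows: (-74, 67, -41), (-19, -2, -39), (-36, 42, -6).
Expanding along the first row: (-74)(1650) − (67)(-1290) + (-41)(-870) = 0.
Zero determinant ⇒ coplanar.

Yes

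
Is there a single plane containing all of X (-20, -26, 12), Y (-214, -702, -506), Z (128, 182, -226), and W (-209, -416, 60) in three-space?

Yes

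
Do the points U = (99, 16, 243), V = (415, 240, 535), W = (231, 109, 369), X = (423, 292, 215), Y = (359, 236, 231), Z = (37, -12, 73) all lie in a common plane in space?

The plane through U, V, W has normal n = UV × UW = (1068, -1272, -180) and equation n·P = 41640.
Checking the remaining points: n·X = 41640, n·Y = 41640, n·Z = 41640.
All equal 41640, so all 6 points lie in one plane.

Yes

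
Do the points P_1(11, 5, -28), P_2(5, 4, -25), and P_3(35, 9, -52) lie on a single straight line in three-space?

No

P_1P_2 = (-6, -1, 3), P_1P_3 = (24, 4, -24).
P_1P_2 × P_1P_3 = (12, -72, 0).
The cross product is nonzero, so the points do not lie on one line.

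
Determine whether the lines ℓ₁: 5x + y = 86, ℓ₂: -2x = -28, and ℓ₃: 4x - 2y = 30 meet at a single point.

Intersecting ℓ₁ and ℓ₂: solving the 2×2 system gives (x, y) = (14, 16).
Substitute into ℓ₃: (4)(14) + (-2)(16) = 24.
But ℓ₃ requires 30 ≠ 24, so the three lines have no common point.

No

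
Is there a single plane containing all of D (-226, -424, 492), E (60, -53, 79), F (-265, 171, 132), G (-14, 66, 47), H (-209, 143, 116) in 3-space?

No

The plane through D, E, F has normal n = DE × DF = (112175, 119067, 184639) and equation n·P = 15006430.
Checking the remaining points: n·G = 14966005, n·H = 15000130.
Since n·G = 14966005 ≠ 15006430, G is off the plane and the points are not all coplanar.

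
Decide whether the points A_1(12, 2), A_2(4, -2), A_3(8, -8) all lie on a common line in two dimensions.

A_1A_2 = (-8, -4), A_1A_3 = (-4, -10).
If collinear, A_1A_3 would be a scalar multiple of A_1A_2. But (-8)·(-10) ≠ (-4)·(-4) (difference 64), so they are not parallel; the points are not collinear.

No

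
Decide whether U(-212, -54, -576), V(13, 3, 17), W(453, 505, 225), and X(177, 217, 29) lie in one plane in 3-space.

Yes

The four points are coplanar iff the 3×3 determinant with rows UV, UW, UX is zero.
Rows: (225, 57, 593), (665, 559, 801), (389, 271, 605).
Expanding along the first row: (225)(121124) − (57)(90736) + (593)(-37236) = 0.
Zero determinant ⇒ coplanar.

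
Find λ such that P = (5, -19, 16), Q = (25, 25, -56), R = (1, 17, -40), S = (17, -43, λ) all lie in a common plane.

Coplanarity ⇔ det[PQ; PR; PS] = 0.
Expanding, this is linear in λ: (896)λ + (-46592) = 0.
So λ = 52.

52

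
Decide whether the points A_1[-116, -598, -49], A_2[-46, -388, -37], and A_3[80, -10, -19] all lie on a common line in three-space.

A_1A_2 = (70, 210, 12), A_1A_3 = (196, 588, 30).
Comparing components 2 and 3: (210)(30) − (12)(588) = -756 ≠ 0, so A_1A_2 and A_1A_3 are not parallel and the points are not collinear.

No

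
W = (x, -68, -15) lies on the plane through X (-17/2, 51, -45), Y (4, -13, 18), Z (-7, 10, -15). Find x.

-40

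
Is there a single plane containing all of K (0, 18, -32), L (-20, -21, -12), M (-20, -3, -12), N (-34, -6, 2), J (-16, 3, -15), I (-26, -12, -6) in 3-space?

No

The plane through K, L, M has normal n = KL × KM = (-360, 0, -360) and equation n·P = 11520.
Checking the remaining points: n·N = 11520, n·J = 11160, n·I = 11520.
Since n·J = 11160 ≠ 11520, J is off the plane and the points are not all coplanar.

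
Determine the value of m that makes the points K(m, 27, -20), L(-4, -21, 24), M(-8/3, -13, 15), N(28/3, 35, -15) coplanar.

17/3

The points are coplanar iff KL · (KM × KN) = 0.
Expanding, this is linear in m: (-192)m + (1088) = 0.
So m = 17/3.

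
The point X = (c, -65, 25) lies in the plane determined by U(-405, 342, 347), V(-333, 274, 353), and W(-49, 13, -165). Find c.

A normal to the plane is n = UV × UW = (36790, 39000, 520).
X lies in the plane iff n · UX = 0.
This gives (36790)c + (-1140490) = 0, so c = 31.

31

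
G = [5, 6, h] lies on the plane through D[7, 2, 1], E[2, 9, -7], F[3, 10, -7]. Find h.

-3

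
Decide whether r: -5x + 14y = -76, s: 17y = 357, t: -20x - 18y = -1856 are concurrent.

No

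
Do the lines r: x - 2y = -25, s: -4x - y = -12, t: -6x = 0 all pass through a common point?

No

Intersecting r and s: solving the 2×2 system gives (x, y) = (-1/9, 112/9).
Substitute into t: (-6)(-1/9) + (0)(112/9) = 2/3.
But t requires 0 ≠ 2/3, so the three lines have no common point.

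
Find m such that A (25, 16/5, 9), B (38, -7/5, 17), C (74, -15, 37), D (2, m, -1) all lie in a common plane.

13

Normal to plane ABC: n = (84/5, 28, -56/5); plane equation n·P = 2044/5.
Requiring n·D = 2044/5: (28)m + (224/5) = 2044/5.
So m = 13.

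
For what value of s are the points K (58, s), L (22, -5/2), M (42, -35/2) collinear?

-59/2

The three points are collinear iff det[KL; KM] = 0.
This determinant is linear in s: (20)s + (590) = 0, so s = -59/2.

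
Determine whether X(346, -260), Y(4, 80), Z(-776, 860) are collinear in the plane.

No

XY = (-342, 340), XZ = (-1122, 1120).
Twice the signed area of △XYZ is (-342)(1120) − (340)(-1122) = -1560.
The area is nonzero, so the three points are not collinear.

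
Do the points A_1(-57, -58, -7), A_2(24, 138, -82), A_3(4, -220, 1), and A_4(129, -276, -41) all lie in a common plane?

No

With A_1 as base: A_1A_2 = (81, 196, -75), A_1A_3 = (61, -162, 8), A_1A_4 = (186, -218, -34).
A_1A_3 × A_1A_4 = (7252, 3562, 16834).
A_1A_2 · (A_1A_3 × A_1A_4) = 23014.
Since 23014 ≠ 0, the four points are not coplanar.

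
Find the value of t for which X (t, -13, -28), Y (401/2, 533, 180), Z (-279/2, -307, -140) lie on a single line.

Direction YZ = (-340, -840, -320). From the y-coordinate of X, the parameter along the line is τ = (-13 − 533)/(-840) = 13/20.
Then t = 401/2 + 13/20·(-340) = -41/2.

-41/2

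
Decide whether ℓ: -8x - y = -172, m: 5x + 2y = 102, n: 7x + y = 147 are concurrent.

No

The three lines meet at one point iff the augmented coefficient matrix [aᵢ bᵢ cᵢ] has rank < 3, i.e. its determinant vanishes.
Here the determinant is 33.
Nonzero, so no common point exists.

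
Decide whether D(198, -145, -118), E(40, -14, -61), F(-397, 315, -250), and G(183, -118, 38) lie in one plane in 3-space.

No

The four points are coplanar iff the 3×3 determinant with rows DE, DF, DG is zero.
Rows: (-158, 131, 57), (-595, 460, -132), (-15, 27, 156).
Expanding along the first row: (-158)(75324) − (131)(-94800) + (57)(-9165) = -4797.
Nonzero ⇒ not coplanar.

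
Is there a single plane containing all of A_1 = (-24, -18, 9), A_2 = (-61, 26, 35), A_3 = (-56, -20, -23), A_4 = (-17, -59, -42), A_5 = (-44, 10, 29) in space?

The plane through A_1, A_2, A_3 has normal n = A_1A_2 × A_1A_3 = (-1356, -2016, 1482) and equation n·P = 82170.
Checking the remaining points: n·A_4 = 79752, n·A_5 = 82482.
Since n·A_4 = 79752 ≠ 82170, A_4 is off the plane and the points are not all coplanar.

No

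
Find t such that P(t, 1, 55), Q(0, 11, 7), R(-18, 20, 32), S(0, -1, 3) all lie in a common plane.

Coplanarity ⇔ det[PQ; PR; PS] = 0.
Expanding, this is linear in t: (-264)t + (-11088) = 0.
So t = -42.

-42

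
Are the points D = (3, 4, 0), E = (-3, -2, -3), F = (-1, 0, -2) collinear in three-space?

DE = (-6, -6, -3), DF = (-4, -4, -2).
DE × DF = (0, 0, 0).
The cross product vanishes, so the three points are collinear.

Yes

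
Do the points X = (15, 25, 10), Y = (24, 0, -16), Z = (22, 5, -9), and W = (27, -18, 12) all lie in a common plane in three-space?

With X as base: XY = (9, -25, -26), XZ = (7, -20, -19), XW = (12, -43, 2).
XZ × XW = (-857, -242, -61).
XY · (XZ × XW) = -77.
Since -77 ≠ 0, the four points are not coplanar.

No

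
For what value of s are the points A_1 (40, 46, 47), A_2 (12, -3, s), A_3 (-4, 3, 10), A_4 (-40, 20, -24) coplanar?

25

The points are coplanar iff A_1A_2 · (A_1A_3 × A_1A_4) = 0.
Expanding, this is linear in s: (-2296)s + (57400) = 0.
So s = 25.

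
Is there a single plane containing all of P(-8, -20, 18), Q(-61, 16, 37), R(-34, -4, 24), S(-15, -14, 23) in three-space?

With P as base: PQ = (-53, 36, 19), PR = (-26, 16, 6), PS = (-7, 6, 5).
PR × PS = (44, 88, -44).
PQ · (PR × PS) = 0.
The scalar triple product vanishes, so the four points are coplanar.

Yes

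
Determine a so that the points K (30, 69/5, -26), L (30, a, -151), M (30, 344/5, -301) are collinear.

194/5

Direction KM = (0, 55, -275). From the z-coordinate of L, the parameter along the line is τ = (-151 − (-26))/(-275) = 5/11.
Then a = 69/5 + 5/11·(55) = 194/5.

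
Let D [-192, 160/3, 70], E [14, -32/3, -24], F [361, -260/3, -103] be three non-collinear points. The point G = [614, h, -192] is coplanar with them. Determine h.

Coplanarity requires DE · (DF × DG) = 0.
DE = (206, -64, -94), DF = (553, -140, -173); the triple product is linear in h with coefficient -16344 and constant term -2527872.
Setting it to zero: h = -464/3.

-464/3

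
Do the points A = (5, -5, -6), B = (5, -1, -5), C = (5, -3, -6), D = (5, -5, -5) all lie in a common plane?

With A as base: AB = (0, 4, 1), AC = (0, 2, 0), AD = (0, 0, 1).
AC × AD = (2, 0, 0).
AB · (AC × AD) = 0.
The scalar triple product vanishes, so the four points are coplanar.

Yes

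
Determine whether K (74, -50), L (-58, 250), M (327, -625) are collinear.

Yes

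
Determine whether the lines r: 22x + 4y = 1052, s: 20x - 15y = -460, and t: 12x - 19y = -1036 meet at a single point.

Lines aᵢx + bᵢy = cᵢ with pairwise distinct directions are concurrent exactly when det[aᵢ bᵢ cᵢ] = 0.
Here the determinant is 0.
It vanishes, so the lines are concurrent at (34, 76).

Yes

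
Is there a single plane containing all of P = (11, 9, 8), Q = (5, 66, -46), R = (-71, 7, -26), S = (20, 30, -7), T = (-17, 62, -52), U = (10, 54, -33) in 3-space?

Yes

The plane through P, Q, R has normal n = PQ × PR = (-2046, 4224, 4686) and equation n·X = 52998.
Checking the remaining points: n·S = 52998, n·T = 52998, n·U = 52998.
All equal 52998, so all 6 points lie in one plane.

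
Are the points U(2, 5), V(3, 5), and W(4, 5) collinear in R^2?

UV = (1, 0), UW = (2, 0).
Checking proportionality: UW = 2·UV, so the vectors are parallel and the points are collinear.

Yes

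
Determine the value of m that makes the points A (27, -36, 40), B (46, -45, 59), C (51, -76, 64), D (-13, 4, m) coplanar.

Normal to plane ABC: n = (544, 0, -544); plane equation n·P = -7072.
Requiring n·D = -7072: (-544)m + (-7072) = -7072.
So m = 0.

0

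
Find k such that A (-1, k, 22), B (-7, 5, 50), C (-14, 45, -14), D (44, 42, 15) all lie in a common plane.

The points are coplanar iff AB · (AC × AD) = 0.
Expanding, this is linear in k: (3509)k + (-87725) = 0.
So k = 25.

25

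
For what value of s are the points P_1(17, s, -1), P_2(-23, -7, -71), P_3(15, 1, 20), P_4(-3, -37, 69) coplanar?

The points are coplanar iff P_1P_2 · (P_1P_3 × P_1P_4) = 0.
Expanding, this is linear in s: (3500)s + (-38500) = 0.
So s = 11.

11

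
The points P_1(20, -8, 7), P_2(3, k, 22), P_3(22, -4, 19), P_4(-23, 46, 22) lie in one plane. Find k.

18

The points are coplanar iff P_1P_2 · (P_1P_3 × P_1P_4) = 0.
Expanding, this is linear in k: (-546)k + (9828) = 0.
So k = 18.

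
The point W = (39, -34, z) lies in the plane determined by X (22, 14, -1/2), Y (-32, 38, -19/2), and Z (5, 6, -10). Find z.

The plane through X, Y, Z has equation −300x − 360y + 840z = -12060.
Substituting W: (840)z + (540) = -12060, so z = -15.

-15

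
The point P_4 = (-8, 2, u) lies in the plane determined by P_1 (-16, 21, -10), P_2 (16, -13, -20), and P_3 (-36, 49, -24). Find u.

A normal to the plane is n = P_1P_2 × P_1P_3 = (756, 648, 216).
P_4 lies in the plane iff n · P_1P_4 = 0.
This gives (216)u + (-4104) = 0, so u = 19.

19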